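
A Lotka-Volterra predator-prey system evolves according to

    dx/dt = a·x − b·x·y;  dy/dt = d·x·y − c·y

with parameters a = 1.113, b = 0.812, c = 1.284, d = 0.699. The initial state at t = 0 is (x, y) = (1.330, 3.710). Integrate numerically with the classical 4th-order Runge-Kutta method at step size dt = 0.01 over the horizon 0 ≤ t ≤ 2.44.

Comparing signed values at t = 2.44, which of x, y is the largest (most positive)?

t=0.000: state=(1.330, 3.710)
step 1 (dt=0.01): k1=(-2.526, -1.315), k2=(-2.495, -1.345), k3=(-2.495, -1.344), k4=(-2.465, -1.374); state += dt/6·(k1+2k2+2k3+k4)
t=0.010: state=(1.305, 3.697)
t=0.020: state=(1.281, 3.683)
t=0.030: state=(1.257, 3.668)
continuing one RK4 step at a time; state shown every 10 steps (Δt=0.1):
t=0.100: state=(1.107, 3.552)
t=0.200: state=(0.934, 3.354)
t=0.300: state=(0.802, 3.134)
t=0.400: state=(0.702, 2.904)
t=0.500: state=(0.625, 2.675)
t=0.600: state=(0.568, 2.453)
t=0.700: state=(0.525, 2.241)
t=0.800: state=(0.493, 2.042)
t=0.900: state=(0.470, 1.858)
t=1.000: state=(0.455, 1.687)
t=1.100: state=(0.446, 1.532)
t=1.200: state=(0.443, 1.389)
t=1.300: state=(0.445, 1.261)
t=1.400: state=(0.451, 1.144)
t=1.500: state=(0.461, 1.039)
t=1.600: state=(0.476, 0.944)
t=1.700: state=(0.494, 0.859)
t=1.800: state=(0.517, 0.782)
t=1.900: state=(0.544, 0.714)
t=2.000: state=(0.575, 0.653)
t=2.100: state=(0.611, 0.599)
t=2.200: state=(0.652, 0.550)
t=2.300: state=(0.698, 0.507)
t=2.400: state=(0.750, 0.469)
t=2.440: state=(0.772, 0.455)
compare at T: x=0.772, y=0.455

largest component: x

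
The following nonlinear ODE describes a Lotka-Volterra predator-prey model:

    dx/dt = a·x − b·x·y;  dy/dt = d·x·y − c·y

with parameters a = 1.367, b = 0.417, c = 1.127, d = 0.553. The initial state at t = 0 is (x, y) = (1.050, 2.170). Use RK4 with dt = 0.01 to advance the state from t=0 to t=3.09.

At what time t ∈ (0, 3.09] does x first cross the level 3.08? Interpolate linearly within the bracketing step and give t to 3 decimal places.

t = 1.651

t=0.000: state=(1.050, 2.170)
step 1 (dt=0.01): k1=(0.485, -1.186), k2=(0.489, -1.179), k3=(0.489, -1.179), k4=(0.493, -1.173); state += dt/6·(k1+2k2+2k3+k4)
t=0.010: state=(1.055, 2.158)
t=0.020: state=(1.060, 2.147)
t=0.030: state=(1.065, 2.135)
continuing one RK4 step at a time; state shown every 10 steps (Δt=0.1):
t=0.100: state=(1.102, 2.058)
t=0.200: state=(1.162, 1.957)
t=0.300: state=(1.230, 1.868)
t=0.400: state=(1.307, 1.790)
t=0.500: state=(1.393, 1.723)
t=0.600: state=(1.488, 1.667)
t=0.700: state=(1.593, 1.622)
t=0.800: state=(1.708, 1.587)
t=0.900: state=(1.834, 1.564)
t=1.000: state=(1.970, 1.552)
t=1.100: state=(2.118, 1.553)
t=1.200: state=(2.275, 1.566)
t=1.300: state=(2.442, 1.594)
t=1.400: state=(2.617, 1.638)
t=1.500: state=(2.799, 1.700)
t=1.600: state=(2.985, 1.782)
t=1.650: state=(3.078, 1.832)
next step: t=1.660: state=(3.096, 1.842) — x has crossed 3.08
linear interpolation between t=1.650 (3.07783) and t=1.660 (3.09638) → t≈1.651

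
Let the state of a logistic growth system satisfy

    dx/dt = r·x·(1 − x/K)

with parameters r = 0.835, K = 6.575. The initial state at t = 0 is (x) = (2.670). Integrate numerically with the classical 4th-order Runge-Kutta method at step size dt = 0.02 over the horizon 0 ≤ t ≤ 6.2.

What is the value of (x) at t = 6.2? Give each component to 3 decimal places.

(x) = (6.521)

t=0.000: state=(2.670)
step 1 (dt=0.02): k1=(1.324), k2=(1.326), k3=(1.326), k4=(1.328); state += dt/6·(k1+2k2+2k3+k4)
t=0.020: state=(2.697)
t=0.040: state=(2.723)
t=0.060: state=(2.750)
continuing one RK4 step at a time; state shown every 25 steps (Δt=0.5):
t=0.500: state=(3.349)
t=1.000: state=(4.022)
t=1.500: state=(4.637)
t=2.000: state=(5.156)
t=2.500: state=(5.566)
t=3.000: state=(5.873)
t=3.500: state=(6.095)
t=4.000: state=(6.251)
t=4.500: state=(6.358)
t=5.000: state=(6.430)
t=5.500: state=(6.479)
t=6.000: state=(6.511)
t=6.200: state=(6.521)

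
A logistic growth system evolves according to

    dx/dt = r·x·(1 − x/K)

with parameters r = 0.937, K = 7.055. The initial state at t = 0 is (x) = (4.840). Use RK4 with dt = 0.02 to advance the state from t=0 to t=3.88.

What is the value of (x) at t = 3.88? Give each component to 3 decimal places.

t=0.000: state=(4.840)
step 1 (dt=0.02): k1=(1.424), k2=(1.419), k3=(1.419), k4=(1.414); state += dt/6·(k1+2k2+2k3+k4)
t=0.020: state=(4.868)
t=0.040: state=(4.897)
t=0.060: state=(4.925)
continuing one RK4 step at a time; state shown every 10 steps (Δt=0.2):
t=0.200: state=(5.114)
t=0.400: state=(5.367)
t=0.600: state=(5.595)
t=0.800: state=(5.801)
t=1.000: state=(5.982)
t=1.200: state=(6.142)
t=1.400: state=(6.281)
t=1.600: state=(6.401)
t=1.800: state=(6.504)
t=2.000: state=(6.592)
t=2.200: state=(6.667)
t=2.400: state=(6.730)
t=2.600: state=(6.783)
t=2.800: state=(6.828)
t=3.000: state=(6.866)
t=3.200: state=(6.898)
t=3.400: state=(6.924)
t=3.600: state=(6.946)
t=3.800: state=(6.964)
t=3.880: state=(6.971)

(x) = (6.971)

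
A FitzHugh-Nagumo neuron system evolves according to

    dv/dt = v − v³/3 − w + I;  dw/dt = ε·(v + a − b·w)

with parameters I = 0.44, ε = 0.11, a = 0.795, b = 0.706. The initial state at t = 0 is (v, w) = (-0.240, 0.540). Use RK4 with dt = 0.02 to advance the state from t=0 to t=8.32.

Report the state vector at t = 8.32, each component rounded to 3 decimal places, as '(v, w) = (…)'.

t=0.000: state=(-0.240, 0.540)
step 1 (dt=0.02): k1=(-0.335, 0.019), k2=(-0.339, 0.019), k3=(-0.339, 0.019), k4=(-0.342, 0.018); state += dt/6·(k1+2k2+2k3+k4)
t=0.020: state=(-0.247, 0.540)
t=0.040: state=(-0.254, 0.541)
t=0.060: state=(-0.261, 0.541)
continuing one RK4 step at a time; state shown every 25 steps (Δt=0.5):
t=0.500: state=(-0.454, 0.544)
t=1.000: state=(-0.766, 0.534)
t=1.500: state=(-1.133, 0.505)
t=2.000: state=(-1.435, 0.459)
t=2.500: state=(-1.598, 0.402)
t=3.000: state=(-1.655, 0.341)
t=3.500: state=(-1.658, 0.281)
t=4.000: state=(-1.641, 0.225)
t=4.500: state=(-1.614, 0.171)
t=5.000: state=(-1.585, 0.121)
t=5.500: state=(-1.554, 0.075)
t=6.000: state=(-1.523, 0.032)
t=6.500: state=(-1.492, -0.008)
t=7.000: state=(-1.460, -0.044)
t=7.500: state=(-1.430, -0.078)
t=8.000: state=(-1.399, -0.108)
t=8.320: state=(-1.379, -0.126)

(v, w) = (-1.379, -0.126)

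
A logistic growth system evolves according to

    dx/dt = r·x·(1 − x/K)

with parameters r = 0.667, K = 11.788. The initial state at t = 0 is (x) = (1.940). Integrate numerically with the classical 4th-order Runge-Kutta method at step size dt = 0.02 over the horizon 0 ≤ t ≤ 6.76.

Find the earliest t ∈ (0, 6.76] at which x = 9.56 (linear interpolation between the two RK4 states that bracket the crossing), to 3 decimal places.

t=0.000: state=(1.940)
step 1 (dt=0.02): k1=(1.081), k2=(1.086), k3=(1.086), k4=(1.091); state += dt/6·(k1+2k2+2k3+k4)
t=0.020: state=(1.962)
t=0.040: state=(1.984)
t=0.060: state=(2.006)
continuing one RK4 step at a time; state shown every 25 steps (Δt=0.5):
t=0.500: state=(2.542)
t=1.000: state=(3.270)
t=1.500: state=(4.112)
t=2.000: state=(5.044)
t=2.500: state=(6.020)
t=3.000: state=(6.990)
t=3.500: state=(7.902)
t=4.000: state=(8.717)
t=4.500: state=(9.413)
t=4.600: state=(9.537)
next step: t=4.620: state=(9.561) — x has crossed 9.56
linear interpolation between t=4.600 (9.53666) and t=4.620 (9.56086) → t≈4.619

t = 4.619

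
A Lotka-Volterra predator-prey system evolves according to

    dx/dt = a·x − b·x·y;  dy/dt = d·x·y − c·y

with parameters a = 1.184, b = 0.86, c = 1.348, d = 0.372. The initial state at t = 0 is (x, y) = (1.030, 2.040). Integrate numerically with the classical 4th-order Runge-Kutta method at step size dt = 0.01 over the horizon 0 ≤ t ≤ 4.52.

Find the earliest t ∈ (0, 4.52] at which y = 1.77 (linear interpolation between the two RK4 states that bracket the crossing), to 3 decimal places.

t=0.000: state=(1.030, 2.040)
step 1 (dt=0.01): k1=(-0.588, -1.968), k2=(-0.577, -1.961), k3=(-0.577, -1.961), k4=(-0.567, -1.954); state += dt/6·(k1+2k2+2k3+k4)
t=0.010: state=(1.024, 2.020)
t=0.020: state=(1.019, 2.001)
t=0.030: state=(1.013, 1.982)
t=0.140: state=(0.966, 1.779)
next step: t=0.150: state=(0.963, 1.762) — y has crossed 1.77
linear interpolation between t=0.140 (1.77901) and t=0.150 (1.76150) → t≈0.145

t = 0.145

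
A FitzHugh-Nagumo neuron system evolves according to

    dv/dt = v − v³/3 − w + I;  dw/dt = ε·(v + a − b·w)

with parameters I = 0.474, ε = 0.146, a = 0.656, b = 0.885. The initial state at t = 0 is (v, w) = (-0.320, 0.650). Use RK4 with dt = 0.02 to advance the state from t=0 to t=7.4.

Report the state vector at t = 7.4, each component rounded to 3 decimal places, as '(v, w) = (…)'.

t=0.000: state=(-0.320, 0.650)
step 1 (dt=0.02): k1=(-0.485, -0.035), k2=(-0.489, -0.036), k3=(-0.489, -0.036), k4=(-0.493, -0.036); state += dt/6·(k1+2k2+2k3+k4)
t=0.020: state=(-0.330, 0.649)
t=0.040: state=(-0.340, 0.649)
t=0.060: state=(-0.350, 0.648)
continuing one RK4 step at a time; state shown every 25 steps (Δt=0.5):
t=0.500: state=(-0.614, 0.623)
t=1.000: state=(-0.986, 0.574)
t=1.500: state=(-1.332, 0.502)
t=2.000: state=(-1.539, 0.414)
t=2.500: state=(-1.615, 0.323)
t=3.000: state=(-1.618, 0.234)
t=3.500: state=(-1.590, 0.153)
t=4.000: state=(-1.550, 0.078)
t=4.500: state=(-1.505, 0.012)
t=5.000: state=(-1.457, -0.047)
t=5.500: state=(-1.409, -0.099)
t=6.000: state=(-1.361, -0.144)
t=6.500: state=(-1.312, -0.183)
t=7.000: state=(-1.263, -0.217)
t=7.400: state=(-1.223, -0.239)

(v, w) = (-1.223, -0.239)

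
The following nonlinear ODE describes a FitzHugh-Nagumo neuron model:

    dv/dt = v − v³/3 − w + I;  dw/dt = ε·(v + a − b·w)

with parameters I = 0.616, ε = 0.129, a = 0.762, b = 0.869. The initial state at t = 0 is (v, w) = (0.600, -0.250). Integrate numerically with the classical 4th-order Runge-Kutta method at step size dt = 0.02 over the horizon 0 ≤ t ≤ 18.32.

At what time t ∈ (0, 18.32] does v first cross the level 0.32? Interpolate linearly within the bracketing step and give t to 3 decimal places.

t=0.000: state=(0.600, -0.250)
step 1 (dt=0.02): k1=(1.394, 0.204), k2=(1.401, 0.205), k3=(1.401, 0.205), k4=(1.407, 0.207); state += dt/6·(k1+2k2+2k3+k4)
t=0.020: state=(0.628, -0.246)
t=0.040: state=(0.656, -0.242)
t=0.060: state=(0.685, -0.237)
continuing one RK4 step at a time; state shown every 50 steps (Δt=1):
t=1.000: state=(1.771, 0.026)
t=2.000: state=(1.883, 0.345)
t=3.000: state=(1.782, 0.625)
t=4.000: state=(1.665, 0.862)
t=5.000: state=(1.543, 1.059)
t=6.000: state=(1.414, 1.220)
t=7.000: state=(1.275, 1.348)
t=8.000: state=(1.115, 1.444)
t=9.000: state=(0.915, 1.508)
t=10.000: state=(0.623, 1.536)
t=10.620: state=(0.329, 1.529)
next step: t=10.640: state=(0.317, 1.529) — v has crossed 0.32
linear interpolation between t=10.620 (0.32898) and t=10.640 (0.31695) → t≈10.635

t = 10.635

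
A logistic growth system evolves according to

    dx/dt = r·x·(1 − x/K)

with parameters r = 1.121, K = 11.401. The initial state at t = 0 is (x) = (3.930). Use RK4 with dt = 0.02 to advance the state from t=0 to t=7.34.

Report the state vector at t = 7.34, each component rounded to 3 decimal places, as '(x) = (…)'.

(x) = (11.395)

t=0.000: state=(3.930)
step 1 (dt=0.02): k1=(2.887), k2=(2.897), k3=(2.897), k4=(2.907); state += dt/6·(k1+2k2+2k3+k4)
t=0.020: state=(3.988)
t=0.040: state=(4.046)
t=0.060: state=(4.105)
continuing one RK4 step at a time; state shown every 25 steps (Δt=0.5):
t=0.500: state=(5.467)
t=1.000: state=(7.039)
t=1.500: state=(8.422)
t=2.000: state=(9.485)
t=2.500: state=(10.222)
t=3.000: state=(10.697)
t=3.500: state=(10.988)
t=4.000: state=(11.161)
t=4.500: state=(11.263)
t=5.000: state=(11.322)
t=5.500: state=(11.356)
t=6.000: state=(11.375)
t=6.500: state=(11.386)
t=7.000: state=(11.393)
t=7.340: state=(11.395)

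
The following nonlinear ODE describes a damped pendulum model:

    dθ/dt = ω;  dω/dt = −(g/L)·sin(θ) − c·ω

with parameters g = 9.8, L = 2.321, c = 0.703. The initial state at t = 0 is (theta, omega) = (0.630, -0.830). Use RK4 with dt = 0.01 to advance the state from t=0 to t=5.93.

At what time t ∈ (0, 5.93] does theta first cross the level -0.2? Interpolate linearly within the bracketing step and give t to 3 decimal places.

t = 0.755

t=0.000: state=(0.630, -0.830)
step 1 (dt=0.01): k1=(-0.830, -1.904), k2=(-0.840, -1.883), k3=(-0.839, -1.883), k4=(-0.849, -1.862); state += dt/6·(k1+2k2+2k3+k4)
t=0.010: state=(0.622, -0.849)
t=0.020: state=(0.613, -0.867)
t=0.030: state=(0.604, -0.885)
continuing one RK4 step at a time; state shown every 20 steps (Δt=0.2):
t=0.200: state=(0.432, -1.121)
t=0.400: state=(0.195, -1.215)
t=0.600: state=(-0.041, -1.113)
t=0.750: state=(-0.195, -0.928)
next step: t=0.760: state=(-0.204, -0.914) — theta has crossed -0.2
linear interpolation between t=0.750 (-0.19516) and t=0.760 (-0.20437) → t≈0.755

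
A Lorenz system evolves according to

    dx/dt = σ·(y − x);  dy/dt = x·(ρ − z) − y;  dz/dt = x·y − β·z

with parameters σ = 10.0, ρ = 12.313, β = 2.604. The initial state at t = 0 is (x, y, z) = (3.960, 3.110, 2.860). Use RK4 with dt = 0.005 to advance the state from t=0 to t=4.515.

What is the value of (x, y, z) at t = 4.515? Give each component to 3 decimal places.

t=0.000: state=(3.960, 3.110, 2.860)
step 1 (dt=0.005): k1=(-8.500, 34.324, 4.868), k2=(-7.429, 33.989, 5.108), k3=(-7.465, 34.013, 5.112), k4=(-6.426, 33.701, 5.353); state += dt/6·(k1+2k2+2k3+k4)
t=0.005: state=(3.923, 3.280, 2.886)
t=0.010: state=(3.896, 3.447, 2.914)
t=0.015: state=(3.878, 3.612, 2.944)
continuing one RK4 step at a time; state shown every 40 steps (Δt=0.2):
t=0.200: state=(6.860, 9.430, 7.106)
t=0.400: state=(8.701, 6.770, 16.891)
t=0.600: state=(3.448, 1.586, 13.236)
t=0.800: state=(1.915, 1.932, 8.440)
t=1.000: state=(2.870, 3.801, 6.037)
t=1.200: state=(5.739, 7.582, 7.555)
t=1.400: state=(8.082, 7.756, 14.247)
t=1.600: state=(4.988, 3.236, 13.855)
t=1.800: state=(3.107, 2.936, 9.865)
t=2.000: state=(3.838, 4.672, 7.830)
t=2.200: state=(6.112, 7.335, 9.537)
t=2.400: state=(7.100, 6.552, 13.659)
t=2.600: state=(4.941, 3.875, 12.784)
t=2.800: state=(3.892, 3.909, 10.016)
t=3.000: state=(4.750, 5.510, 9.069)
t=3.200: state=(6.341, 6.924, 11.075)
t=3.400: state=(6.252, 5.611, 13.083)
t=3.600: state=(4.807, 4.266, 11.809)
t=3.800: state=(4.488, 4.694, 10.093)
t=4.000: state=(5.379, 5.959, 10.121)
t=4.200: state=(6.208, 6.304, 11.829)
t=4.400: state=(5.663, 5.156, 12.397)
t=4.515: state=(5.109, 4.703, 11.793)

(x, y, z) = (5.109, 4.703, 11.793)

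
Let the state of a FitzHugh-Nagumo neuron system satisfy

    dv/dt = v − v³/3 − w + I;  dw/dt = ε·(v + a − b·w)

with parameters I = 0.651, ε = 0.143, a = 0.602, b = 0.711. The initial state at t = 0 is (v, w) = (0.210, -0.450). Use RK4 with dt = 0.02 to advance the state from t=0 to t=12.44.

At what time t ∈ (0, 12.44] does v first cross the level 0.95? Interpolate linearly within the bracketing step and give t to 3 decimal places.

t = 0.483

t=0.000: state=(0.210, -0.450)
step 1 (dt=0.02): k1=(1.308, 0.162), k2=(1.319, 0.164), k3=(1.319, 0.164), k4=(1.330, 0.165); state += dt/6·(k1+2k2+2k3+k4)
t=0.020: state=(0.236, -0.447)
t=0.040: state=(0.263, -0.443)
t=0.060: state=(0.290, -0.440)
t=0.480: state=(0.945, -0.350)
next step: t=0.500: state=(0.979, -0.345) — v has crossed 0.95
linear interpolation between t=0.480 (0.94546) and t=0.500 (0.97874) → t≈0.483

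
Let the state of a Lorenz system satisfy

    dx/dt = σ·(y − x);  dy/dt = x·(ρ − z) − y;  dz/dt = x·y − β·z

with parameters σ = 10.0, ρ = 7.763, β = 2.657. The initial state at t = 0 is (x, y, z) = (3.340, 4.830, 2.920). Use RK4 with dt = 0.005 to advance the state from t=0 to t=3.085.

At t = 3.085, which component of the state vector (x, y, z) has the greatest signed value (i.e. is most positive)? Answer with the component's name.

largest component: z

t=0.000: state=(3.340, 4.830, 2.920)
step 1 (dt=0.005): k1=(14.900, 11.346, 8.374), k2=(14.811, 11.427, 8.594), k3=(14.815, 11.424, 8.592), k4=(14.730, 11.501, 8.812); state += dt/6·(k1+2k2+2k3+k4)
t=0.005: state=(3.414, 4.887, 2.963)
t=0.010: state=(3.487, 4.945, 3.008)
t=0.015: state=(3.560, 5.003, 3.055)
continuing one RK4 step at a time; state shown every 20 steps (Δt=0.1):
t=0.100: state=(4.717, 6.003, 4.200)
t=0.200: state=(5.837, 6.714, 6.246)
t=0.300: state=(6.304, 6.302, 8.356)
t=0.400: state=(5.836, 4.967, 9.451)
t=0.500: state=(4.778, 3.648, 9.232)
t=0.600: state=(3.752, 2.884, 8.270)
t=0.700: state=(3.087, 2.626, 7.145)
t=0.800: state=(2.806, 2.690, 6.152)
t=0.900: state=(2.826, 2.969, 5.409)
t=1.000: state=(3.073, 3.415, 4.971)
t=1.100: state=(3.493, 3.984, 4.880)
t=1.200: state=(4.029, 4.594, 5.167)
t=1.300: state=(4.582, 5.096, 5.813)
t=1.400: state=(5.003, 5.304, 6.673)
t=1.500: state=(5.146, 5.123, 7.466)
t=1.600: state=(4.968, 4.654, 7.906)
t=1.700: state=(4.574, 4.132, 7.897)
t=1.800: state=(4.143, 3.747, 7.549)
t=1.900: state=(3.815, 3.563, 7.052)
t=2.000: state=(3.648, 3.565, 6.564)
t=2.100: state=(3.642, 3.710, 6.191)
t=2.200: state=(3.770, 3.952, 5.991)
t=2.300: state=(3.989, 4.236, 5.990)
t=2.400: state=(4.244, 4.495, 6.177)
t=2.500: state=(4.470, 4.661, 6.497)
t=2.600: state=(4.608, 4.686, 6.855)
t=2.700: state=(4.622, 4.572, 7.139)
t=2.800: state=(4.520, 4.374, 7.270)
t=2.900: state=(4.350, 4.168, 7.234)
t=3.000: state=(4.175, 4.015, 7.072)
t=3.085: state=(4.059, 3.950, 6.886)
compare at T: x=4.059, y=3.950, z=6.886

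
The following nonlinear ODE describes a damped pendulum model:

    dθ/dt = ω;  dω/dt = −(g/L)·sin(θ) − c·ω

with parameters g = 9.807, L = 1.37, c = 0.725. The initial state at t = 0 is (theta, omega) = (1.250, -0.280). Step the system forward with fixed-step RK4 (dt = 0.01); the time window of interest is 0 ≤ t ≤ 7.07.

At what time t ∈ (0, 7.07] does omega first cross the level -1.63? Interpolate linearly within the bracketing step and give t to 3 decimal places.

t = 0.231

t=0.000: state=(1.250, -0.280)
step 1 (dt=0.01): k1=(-0.280, -6.590), k2=(-0.313, -6.563), k3=(-0.313, -6.563), k4=(-0.346, -6.536); state += dt/6·(k1+2k2+2k3+k4)
t=0.010: state=(1.247, -0.346)
t=0.020: state=(1.243, -0.411)
t=0.030: state=(1.239, -0.475)
t=0.230: state=(1.024, -1.624)
next step: t=0.240: state=(1.007, -1.673) — omega has crossed -1.63
linear interpolation between t=0.230 (-1.62393) and t=0.240 (-1.67281) → t≈0.231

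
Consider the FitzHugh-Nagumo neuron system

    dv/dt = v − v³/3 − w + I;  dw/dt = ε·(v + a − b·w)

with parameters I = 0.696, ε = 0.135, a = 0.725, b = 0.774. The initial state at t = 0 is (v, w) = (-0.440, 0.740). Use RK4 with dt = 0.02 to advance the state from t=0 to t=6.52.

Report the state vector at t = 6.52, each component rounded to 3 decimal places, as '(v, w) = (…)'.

(v, w) = (-1.245, -0.015)

t=0.000: state=(-0.440, 0.740)
step 1 (dt=0.02): k1=(-0.456, -0.039), k2=(-0.459, -0.039), k3=(-0.459, -0.039), k4=(-0.462, -0.040); state += dt/6·(k1+2k2+2k3+k4)
t=0.020: state=(-0.449, 0.739)
t=0.040: state=(-0.458, 0.738)
t=0.060: state=(-0.468, 0.738)
continuing one RK4 step at a time; state shown every 25 steps (Δt=0.5):
t=0.500: state=(-0.707, 0.713)
t=1.000: state=(-1.026, 0.667)
t=1.500: state=(-1.310, 0.603)
t=2.000: state=(-1.483, 0.528)
t=2.500: state=(-1.551, 0.448)
t=3.000: state=(-1.557, 0.371)
t=3.500: state=(-1.533, 0.298)
t=4.000: state=(-1.495, 0.231)
t=4.500: state=(-1.450, 0.170)
t=5.000: state=(-1.403, 0.115)
t=5.500: state=(-1.353, 0.066)
t=6.000: state=(-1.301, 0.023)
t=6.500: state=(-1.247, -0.014)
t=6.520: state=(-1.245, -0.015)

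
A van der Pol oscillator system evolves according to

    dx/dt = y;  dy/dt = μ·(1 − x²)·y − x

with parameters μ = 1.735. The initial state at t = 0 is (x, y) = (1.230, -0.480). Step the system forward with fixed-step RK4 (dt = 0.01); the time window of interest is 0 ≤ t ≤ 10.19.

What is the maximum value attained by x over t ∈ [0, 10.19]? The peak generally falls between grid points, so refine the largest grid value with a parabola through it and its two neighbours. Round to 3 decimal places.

max x = 2.018

t=0.000: state=(1.230, -0.480)
step 1 (dt=0.01): k1=(-0.480, -0.803), k2=(-0.484, -0.802), k3=(-0.484, -0.802), k4=(-0.488, -0.801); state += dt/6·(k1+2k2+2k3+k4)
t=0.010: state=(1.225, -0.488)
t=0.020: state=(1.220, -0.496)
t=0.030: state=(1.215, -0.504)
continuing one RK4 step at a time; state shown every 50 steps (Δt=0.5):
t=0.500: state=(0.883, -0.942)
t=1.000: state=(0.186, -2.046)
t=1.500: state=(-1.273, -3.139)
t=2.000: state=(-1.994, -0.113)
t=2.500: state=(-1.889, 0.361)
t=3.000: state=(-1.681, 0.466)
t=3.500: state=(-1.417, 0.601)
t=4.000: state=(-1.056, 0.886)
t=4.500: state=(-0.447, 1.706)
t=5.000: state=(0.870, 3.494)
t=5.500: state=(1.980, 0.527)
t=6.000: state=(1.950, -0.320)
t=6.500: state=(1.757, -0.435)
t=7.000: state=(1.514, -0.546)
t=7.500: state=(1.194, -0.761)
t=8.000: state=(0.700, -1.316)
t=8.500: state=(-0.314, -2.991)
t=9.000: state=(-1.807, -1.625)
t=9.500: state=(-1.997, 0.223)
t=10.000: state=(-1.828, 0.404)
t=10.190: state=(-1.748, 0.439)
largest grid value and its neighbours: x(5.660)=2.01767, x(5.670)=2.01768, x(5.680)=2.01749
parabola through these three points peaks at t≈5.665 with x≈2.01770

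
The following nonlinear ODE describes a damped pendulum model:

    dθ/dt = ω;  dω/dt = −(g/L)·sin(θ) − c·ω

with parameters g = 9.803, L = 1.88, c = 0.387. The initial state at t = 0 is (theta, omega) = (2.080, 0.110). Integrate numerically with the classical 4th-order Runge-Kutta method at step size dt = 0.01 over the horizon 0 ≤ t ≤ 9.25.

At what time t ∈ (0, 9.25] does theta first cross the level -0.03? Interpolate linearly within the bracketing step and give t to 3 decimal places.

t=0.000: state=(2.080, 0.110)
step 1 (dt=0.01): k1=(0.110, -4.595), k2=(0.087, -4.585), k3=(0.087, -4.585), k4=(0.064, -4.575); state += dt/6·(k1+2k2+2k3+k4)
t=0.010: state=(2.081, 0.064)
t=0.020: state=(2.081, 0.018)
t=0.030: state=(2.081, -0.027)
continuing one RK4 step at a time; state shown every 50 steps (Δt=0.5):
t=0.500: state=(1.577, -2.116)
t=1.000: state=(0.091, -3.384)
t=1.030: state=(-0.010, -3.351)
next step: t=1.040: state=(-0.043, -3.337) — theta has crossed -0.03
linear interpolation between t=1.030 (-0.00966) and t=1.040 (-0.04310) → t≈1.036

t = 1.036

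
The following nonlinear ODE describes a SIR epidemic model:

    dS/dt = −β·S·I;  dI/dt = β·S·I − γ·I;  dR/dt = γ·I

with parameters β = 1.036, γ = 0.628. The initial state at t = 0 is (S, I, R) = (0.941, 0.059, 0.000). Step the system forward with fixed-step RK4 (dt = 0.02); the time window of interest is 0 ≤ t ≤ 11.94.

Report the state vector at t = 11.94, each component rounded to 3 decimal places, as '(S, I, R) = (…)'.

(S, I, R) = (0.322, 0.028, 0.650)

t=0.000: state=(0.941, 0.059, 0.000)
step 1 (dt=0.02): k1=(-0.058, 0.020, 0.037), k2=(-0.058, 0.021, 0.037), k3=(-0.058, 0.021, 0.037), k4=(-0.058, 0.021, 0.037); state += dt/6·(k1+2k2+2k3+k4)
t=0.020: state=(0.940, 0.059, 0.001)
t=0.040: state=(0.939, 0.060, 0.001)
t=0.060: state=(0.938, 0.060, 0.002)
continuing one RK4 step at a time; state shown every 25 steps (Δt=0.5):
t=0.500: state=(0.910, 0.070, 0.020)
t=1.000: state=(0.875, 0.081, 0.044)
t=1.500: state=(0.837, 0.092, 0.071)
t=2.000: state=(0.796, 0.103, 0.101)
t=2.500: state=(0.753, 0.112, 0.135)
t=3.000: state=(0.709, 0.119, 0.172)
t=3.500: state=(0.666, 0.125, 0.210)
t=4.000: state=(0.624, 0.127, 0.249)
t=4.500: state=(0.584, 0.127, 0.289)
t=5.000: state=(0.547, 0.124, 0.329)
t=5.500: state=(0.514, 0.119, 0.367)
t=6.000: state=(0.484, 0.113, 0.404)
t=6.500: state=(0.457, 0.105, 0.438)
t=7.000: state=(0.434, 0.097, 0.470)
t=7.500: state=(0.413, 0.088, 0.499)
t=8.000: state=(0.396, 0.079, 0.525)
t=8.500: state=(0.381, 0.071, 0.548)
t=9.000: state=(0.368, 0.063, 0.569)
t=9.500: state=(0.357, 0.055, 0.588)
t=10.000: state=(0.347, 0.048, 0.604)
t=10.500: state=(0.339, 0.042, 0.618)
t=11.000: state=(0.332, 0.037, 0.631)
t=11.500: state=(0.327, 0.032, 0.642)
t=11.940: state=(0.322, 0.028, 0.650)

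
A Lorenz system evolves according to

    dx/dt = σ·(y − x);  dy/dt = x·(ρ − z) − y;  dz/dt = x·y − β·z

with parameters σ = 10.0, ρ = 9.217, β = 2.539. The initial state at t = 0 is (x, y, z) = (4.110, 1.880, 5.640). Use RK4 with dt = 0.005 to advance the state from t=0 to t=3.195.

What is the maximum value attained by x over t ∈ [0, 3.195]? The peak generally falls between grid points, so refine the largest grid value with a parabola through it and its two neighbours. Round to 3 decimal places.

max x = 6.158

t=0.000: state=(4.110, 1.880, 5.640)
step 1 (dt=0.005): k1=(-22.300, 12.821, -6.593), k2=(-21.422, 12.657, -6.526), k3=(-21.448, 12.664, -6.524), k4=(-20.594, 12.505, -6.458); state += dt/6·(k1+2k2+2k3+k4)
t=0.005: state=(4.003, 1.943, 5.607)
t=0.010: state=(3.904, 2.005, 5.575)
t=0.015: state=(3.813, 2.065, 5.544)
continuing one RK4 step at a time; state shown every 40 steps (Δt=0.2):
t=0.200: state=(3.381, 3.962, 4.949)
t=0.400: state=(5.099, 6.046, 6.445)
t=0.600: state=(6.147, 6.018, 9.691)
t=0.800: state=(4.807, 3.906, 10.090)
t=1.000: state=(3.516, 3.204, 8.208)
t=1.200: state=(3.505, 3.762, 6.780)
t=1.400: state=(4.362, 4.902, 6.777)
t=1.600: state=(5.290, 5.562, 8.217)
t=1.800: state=(5.182, 4.836, 9.348)
t=2.000: state=(4.346, 3.974, 8.834)
t=2.200: state=(3.951, 3.939, 7.799)
t=2.400: state=(4.229, 4.485, 7.373)
t=2.600: state=(4.784, 5.025, 7.860)
t=2.800: state=(4.996, 4.944, 8.643)
t=3.000: state=(4.665, 4.438, 8.754)
t=3.195: state=(4.307, 4.199, 8.261)
largest grid value and its neighbours: x(0.580)=6.15750, x(0.585)=6.15776, x(0.590)=6.15608
parabola through these three points peaks at t≈0.583 with x≈6.15789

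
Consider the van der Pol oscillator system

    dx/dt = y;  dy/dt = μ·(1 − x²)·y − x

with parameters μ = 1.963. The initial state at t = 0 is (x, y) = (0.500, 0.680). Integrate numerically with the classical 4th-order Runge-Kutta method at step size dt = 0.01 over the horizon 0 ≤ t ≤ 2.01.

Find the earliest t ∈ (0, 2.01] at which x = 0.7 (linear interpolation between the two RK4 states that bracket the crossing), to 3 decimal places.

t=0.000: state=(0.500, 0.680)
step 1 (dt=0.01): k1=(0.680, 0.501), k2=(0.683, 0.497), k3=(0.682, 0.497), k4=(0.685, 0.492); state += dt/6·(k1+2k2+2k3+k4)
t=0.010: state=(0.507, 0.685)
t=0.020: state=(0.514, 0.690)
t=0.030: state=(0.521, 0.695)
continuing one RK4 step at a time; state shown every 10 steps (Δt=0.1):
t=0.100: state=(0.570, 0.725)
t=0.200: state=(0.645, 0.756)
t=0.270: state=(0.698, 0.767)
next step: t=0.280: state=(0.706, 0.767) — x has crossed 0.7
linear interpolation between t=0.270 (0.69790) and t=0.280 (0.70557) → t≈0.273

t = 0.273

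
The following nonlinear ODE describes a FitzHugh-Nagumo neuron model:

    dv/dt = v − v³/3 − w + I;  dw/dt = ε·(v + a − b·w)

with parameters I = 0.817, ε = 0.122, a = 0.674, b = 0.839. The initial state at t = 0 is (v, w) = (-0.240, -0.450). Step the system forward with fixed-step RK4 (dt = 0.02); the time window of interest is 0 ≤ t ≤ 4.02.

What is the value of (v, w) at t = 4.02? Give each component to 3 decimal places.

t=0.000: state=(-0.240, -0.450)
step 1 (dt=0.02): k1=(1.032, 0.099), k2=(1.040, 0.100), k3=(1.040, 0.100), k4=(1.049, 0.101); state += dt/6·(k1+2k2+2k3+k4)
t=0.020: state=(-0.219, -0.448)
t=0.040: state=(-0.198, -0.446)
t=0.060: state=(-0.176, -0.444)
continuing one RK4 step at a time; state shown every 10 steps (Δt=0.2):
t=0.200: state=(-0.015, -0.428)
t=0.400: state=(0.255, -0.400)
t=0.600: state=(0.571, -0.366)
t=0.800: state=(0.924, -0.324)
t=1.000: state=(1.276, -0.275)
t=1.200: state=(1.577, -0.218)
t=1.400: state=(1.792, -0.156)
t=1.600: state=(1.921, -0.092)
t=1.800: state=(1.987, -0.027)
t=2.000: state=(2.014, 0.039)
t=2.200: state=(2.019, 0.103)
t=2.400: state=(2.012, 0.166)
t=2.600: state=(1.999, 0.227)
t=2.800: state=(1.983, 0.287)
t=3.000: state=(1.965, 0.345)
t=3.200: state=(1.946, 0.402)
t=3.400: state=(1.927, 0.456)
t=3.600: state=(1.907, 0.510)
t=3.800: state=(1.888, 0.562)
t=4.000: state=(1.868, 0.612)
t=4.020: state=(1.866, 0.617)

(v, w) = (1.866, 0.617)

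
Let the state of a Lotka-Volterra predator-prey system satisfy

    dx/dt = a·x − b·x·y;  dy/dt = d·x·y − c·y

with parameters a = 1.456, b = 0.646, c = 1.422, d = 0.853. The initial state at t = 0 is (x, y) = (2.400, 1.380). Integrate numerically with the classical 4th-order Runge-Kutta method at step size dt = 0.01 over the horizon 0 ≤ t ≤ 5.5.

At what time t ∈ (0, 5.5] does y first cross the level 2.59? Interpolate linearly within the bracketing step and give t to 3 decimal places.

t = 0.692

t=0.000: state=(2.400, 1.380)
step 1 (dt=0.01): k1=(1.355, 0.863), k2=(1.352, 0.873), k3=(1.352, 0.873), k4=(1.349, 0.884); state += dt/6·(k1+2k2+2k3+k4)
t=0.010: state=(2.414, 1.389)
t=0.020: state=(2.427, 1.398)
t=0.030: state=(2.440, 1.407)
continuing one RK4 step at a time; state shown every 20 steps (Δt=0.2):
t=0.200: state=(2.652, 1.599)
t=0.400: state=(2.830, 1.923)
t=0.600: state=(2.874, 2.359)
t=0.690: state=(2.838, 2.585)
next step: t=0.700: state=(2.832, 2.611) — y has crossed 2.59
linear interpolation between t=0.690 (2.58549) and t=0.700 (2.61139) → t≈0.692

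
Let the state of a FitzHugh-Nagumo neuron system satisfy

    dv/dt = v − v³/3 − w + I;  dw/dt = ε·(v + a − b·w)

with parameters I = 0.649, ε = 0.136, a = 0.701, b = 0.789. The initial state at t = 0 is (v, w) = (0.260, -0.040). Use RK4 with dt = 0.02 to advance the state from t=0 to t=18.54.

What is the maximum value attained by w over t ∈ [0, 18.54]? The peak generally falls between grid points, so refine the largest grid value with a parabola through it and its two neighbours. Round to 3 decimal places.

max w = 1.586

t=0.000: state=(0.260, -0.040)
step 1 (dt=0.02): k1=(0.943, 0.135), k2=(0.951, 0.136), k3=(0.951, 0.136), k4=(0.958, 0.137); state += dt/6·(k1+2k2+2k3+k4)
t=0.020: state=(0.279, -0.037)
t=0.040: state=(0.298, -0.035)
t=0.060: state=(0.318, -0.032)
continuing one RK4 step at a time; state shown every 50 steps (Δt=1):
t=1.000: state=(1.401, 0.162)
t=2.000: state=(1.809, 0.454)
t=3.000: state=(1.746, 0.728)
t=4.000: state=(1.628, 0.962)
t=5.000: state=(1.500, 1.156)
t=6.000: state=(1.362, 1.314)
t=7.000: state=(1.207, 1.436)
t=8.000: state=(1.022, 1.524)
t=9.000: state=(0.771, 1.576)
t=10.000: state=(0.344, 1.581)
t=11.000: state=(-0.619, 1.500)
t=12.000: state=(-1.787, 1.270)
t=13.000: state=(-1.904, 0.988)
t=14.000: state=(-1.818, 0.737)
t=15.000: state=(-1.719, 0.525)
t=16.000: state=(-1.620, 0.347)
t=17.000: state=(-1.520, 0.199)
t=18.000: state=(-1.419, 0.080)
t=18.540: state=(-1.363, 0.026)
largest grid value and its neighbours: w(9.580)=1.58581, w(9.600)=1.58582, w(9.620)=1.58581
parabola through these three points peaks at t≈9.599 with w≈1.58582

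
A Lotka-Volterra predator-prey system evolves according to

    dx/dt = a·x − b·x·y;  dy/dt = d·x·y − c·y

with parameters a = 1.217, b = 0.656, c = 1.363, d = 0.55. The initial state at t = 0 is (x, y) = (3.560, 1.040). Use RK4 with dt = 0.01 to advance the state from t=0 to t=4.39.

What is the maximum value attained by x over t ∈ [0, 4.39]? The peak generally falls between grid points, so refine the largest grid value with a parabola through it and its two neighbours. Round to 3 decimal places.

t=0.000: state=(3.560, 1.040)
step 1 (dt=0.01): k1=(1.904, 0.619), k2=(1.902, 0.626), k3=(1.901, 0.626), k4=(1.899, 0.633); state += dt/6·(k1+2k2+2k3+k4)
t=0.010: state=(3.579, 1.046)
t=0.020: state=(3.598, 1.053)
t=0.030: state=(3.617, 1.059)
continuing one RK4 step at a time; state shown every 20 steps (Δt=0.2):
t=0.200: state=(3.924, 1.196)
t=0.400: state=(4.219, 1.426)
t=0.600: state=(4.375, 1.745)
t=0.800: state=(4.327, 2.148)
t=1.000: state=(4.043, 2.597)
t=1.200: state=(3.567, 3.010)
t=1.400: state=(3.004, 3.290)
t=1.600: state=(2.468, 3.382)
t=1.800: state=(2.028, 3.294)
t=2.000: state=(1.702, 3.076)
t=2.200: state=(1.477, 2.787)
t=2.400: state=(1.334, 2.475)
t=2.600: state=(1.254, 2.172)
t=2.800: state=(1.226, 1.895)
t=3.000: state=(1.240, 1.652)
t=3.200: state=(1.291, 1.445)
t=3.400: state=(1.378, 1.274)
t=3.600: state=(1.502, 1.136)
t=3.800: state=(1.663, 1.029)
t=4.000: state=(1.863, 0.951)
t=4.200: state=(2.105, 0.900)
t=4.390: state=(2.376, 0.878)
largest grid value and its neighbours: x(0.650)=4.38451, x(0.660)=4.38471, x(0.670)=4.38436
parabola through these three points peaks at t≈0.659 with x≈4.38472

max x = 4.385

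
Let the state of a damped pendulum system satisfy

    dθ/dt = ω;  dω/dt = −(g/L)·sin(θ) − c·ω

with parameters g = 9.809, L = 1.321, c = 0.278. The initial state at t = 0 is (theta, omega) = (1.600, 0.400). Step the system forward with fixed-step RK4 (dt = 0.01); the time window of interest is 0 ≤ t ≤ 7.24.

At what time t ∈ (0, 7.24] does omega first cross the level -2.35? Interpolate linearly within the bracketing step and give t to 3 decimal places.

t=0.000: state=(1.600, 0.400)
step 1 (dt=0.01): k1=(0.400, -7.533), k2=(0.362, -7.523), k3=(0.362, -7.523), k4=(0.325, -7.512); state += dt/6·(k1+2k2+2k3+k4)
t=0.010: state=(1.604, 0.325)
t=0.020: state=(1.606, 0.250)
t=0.030: state=(1.609, 0.175)
continuing one RK4 step at a time; state shown every 25 steps (Δt=0.25):
t=0.250: state=(1.470, -1.419)
t=0.380: state=(1.228, -2.293)
next step: t=0.390: state=(1.205, -2.356) — omega has crossed -2.35
linear interpolation between t=0.380 (-2.29262) and t=0.390 (-2.35579) → t≈0.389

t = 0.389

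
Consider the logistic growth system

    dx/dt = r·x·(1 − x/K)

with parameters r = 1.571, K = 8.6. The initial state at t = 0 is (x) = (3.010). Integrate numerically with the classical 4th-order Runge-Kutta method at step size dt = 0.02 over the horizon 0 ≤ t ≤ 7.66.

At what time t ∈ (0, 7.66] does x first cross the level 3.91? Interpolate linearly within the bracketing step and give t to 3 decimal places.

t = 0.278

t=0.000: state=(3.010)
step 1 (dt=0.02): k1=(3.074), k2=(3.088), k3=(3.088), k4=(3.102); state += dt/6·(k1+2k2+2k3+k4)
t=0.020: state=(3.072)
t=0.040: state=(3.134)
t=0.060: state=(3.197)
t=0.260: state=(3.849)
next step: t=0.280: state=(3.916) — x has crossed 3.91
linear interpolation between t=0.260 (3.84892) and t=0.280 (3.91583) → t≈0.278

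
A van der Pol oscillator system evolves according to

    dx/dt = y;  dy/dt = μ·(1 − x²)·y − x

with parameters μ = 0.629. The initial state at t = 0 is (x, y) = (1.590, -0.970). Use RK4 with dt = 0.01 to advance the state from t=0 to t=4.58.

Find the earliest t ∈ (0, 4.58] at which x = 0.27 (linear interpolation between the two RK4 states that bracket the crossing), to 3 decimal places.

t = 0.956

t=0.000: state=(1.590, -0.970)
step 1 (dt=0.01): k1=(-0.970, -0.658), k2=(-0.973, -0.659), k3=(-0.973, -0.659), k4=(-0.977, -0.661); state += dt/6·(k1+2k2+2k3+k4)
t=0.010: state=(1.580, -0.977)
t=0.020: state=(1.570, -0.983)
t=0.030: state=(1.561, -0.990)
continuing one RK4 step at a time; state shown every 20 steps (Δt=0.2):
t=0.200: state=(1.382, -1.109)
t=0.400: state=(1.145, -1.273)
t=0.600: state=(0.871, -1.471)
t=0.800: state=(0.553, -1.711)
t=0.950: state=(0.282, -1.914)
next step: t=0.960: state=(0.262, -1.928) — x has crossed 0.27
linear interpolation between t=0.950 (0.28165) and t=0.960 (0.26244) → t≈0.956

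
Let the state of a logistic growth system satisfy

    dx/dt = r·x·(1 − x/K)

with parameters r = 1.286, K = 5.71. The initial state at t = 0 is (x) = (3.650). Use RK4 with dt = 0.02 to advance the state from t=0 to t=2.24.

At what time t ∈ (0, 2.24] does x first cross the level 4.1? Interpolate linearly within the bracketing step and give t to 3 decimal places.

t=0.000: state=(3.650)
step 1 (dt=0.02): k1=(1.693), k2=(1.687), k3=(1.687), k4=(1.681); state += dt/6·(k1+2k2+2k3+k4)
t=0.020: state=(3.684)
t=0.040: state=(3.717)
t=0.060: state=(3.750)
continuing one RK4 step at a time; state shown every 5 steps (Δt=0.1):
t=0.100: state=(3.816)
t=0.200: state=(3.975)
t=0.280: state=(4.097)
next step: t=0.300: state=(4.127) — x has crossed 4.1
linear interpolation between t=0.280 (4.09693) and t=0.300 (4.12653) → t≈0.282

t = 0.282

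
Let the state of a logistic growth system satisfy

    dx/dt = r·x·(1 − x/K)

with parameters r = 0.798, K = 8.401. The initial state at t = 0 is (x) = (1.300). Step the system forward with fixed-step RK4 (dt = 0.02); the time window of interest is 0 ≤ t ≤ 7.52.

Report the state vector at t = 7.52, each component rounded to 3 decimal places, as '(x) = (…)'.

t=0.000: state=(1.300)
step 1 (dt=0.02): k1=(0.877), k2=(0.882), k3=(0.882), k4=(0.887); state += dt/6·(k1+2k2+2k3+k4)
t=0.020: state=(1.318)
t=0.040: state=(1.335)
t=0.060: state=(1.353)
continuing one RK4 step at a time; state shown every 25 steps (Δt=0.5):
t=0.500: state=(1.801)
t=1.000: state=(2.429)
t=1.500: state=(3.170)
t=2.000: state=(3.987)
t=2.500: state=(4.820)
t=3.000: state=(5.606)
t=3.500: state=(6.295)
t=4.000: state=(6.861)
t=4.500: state=(7.301)
t=5.000: state=(7.630)
t=5.500: state=(7.868)
t=6.000: state=(8.035)
t=6.500: state=(8.152)
t=7.000: state=(8.232)
t=7.500: state=(8.287)
t=7.520: state=(8.289)

(x) = (8.289)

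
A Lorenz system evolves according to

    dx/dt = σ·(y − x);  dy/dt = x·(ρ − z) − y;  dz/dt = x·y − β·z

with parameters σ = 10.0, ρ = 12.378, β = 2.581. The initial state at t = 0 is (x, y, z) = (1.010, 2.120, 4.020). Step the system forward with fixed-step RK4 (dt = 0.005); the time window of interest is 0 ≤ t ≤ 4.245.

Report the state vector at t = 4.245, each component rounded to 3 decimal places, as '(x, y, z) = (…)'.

(x, y, z) = (5.913, 6.369, 10.964)

t=0.000: state=(1.010, 2.120, 4.020)
step 1 (dt=0.005): k1=(11.100, 6.322, -8.234), k2=(10.981, 6.559, -8.106), k3=(10.989, 6.556, -8.107), k4=(10.878, 6.791, -7.978); state += dt/6·(k1+2k2+2k3+k4)
t=0.005: state=(1.065, 2.153, 3.979)
t=0.010: state=(1.119, 2.188, 3.940)
t=0.015: state=(1.172, 2.225, 3.902)
continuing one RK4 step at a time; state shown every 40 steps (Δt=0.2):
t=0.200: state=(3.463, 5.191, 3.707)
t=0.400: state=(8.082, 10.310, 10.040)
t=0.600: state=(7.357, 4.526, 16.914)
t=0.800: state=(2.714, 1.541, 11.859)
t=1.000: state=(2.058, 2.334, 7.689)
t=1.200: state=(3.514, 4.725, 6.093)
t=1.400: state=(6.763, 8.480, 9.330)
t=1.600: state=(7.548, 6.221, 15.212)
t=1.800: state=(4.130, 2.846, 12.727)
t=2.000: state=(3.130, 3.289, 9.112)
t=2.200: state=(4.390, 5.438, 7.958)
t=2.400: state=(6.729, 7.665, 10.881)
t=2.600: state=(6.616, 5.585, 14.033)
t=2.800: state=(4.414, 3.649, 12.012)
t=3.000: state=(3.976, 4.249, 9.560)
t=3.200: state=(5.204, 6.052, 9.417)
t=3.400: state=(6.570, 6.821, 11.969)
t=3.600: state=(5.835, 5.050, 13.052)
t=3.800: state=(4.554, 4.225, 11.308)
t=4.000: state=(4.639, 5.007, 9.941)
t=4.200: state=(5.686, 6.231, 10.567)
t=4.245: state=(5.913, 6.369, 10.964)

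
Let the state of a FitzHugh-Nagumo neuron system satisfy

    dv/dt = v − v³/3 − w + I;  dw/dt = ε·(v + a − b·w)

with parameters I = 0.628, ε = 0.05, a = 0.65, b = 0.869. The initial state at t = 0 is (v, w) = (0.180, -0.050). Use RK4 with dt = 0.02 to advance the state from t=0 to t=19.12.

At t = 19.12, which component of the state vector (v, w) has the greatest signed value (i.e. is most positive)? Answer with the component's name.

largest component: w

t=0.000: state=(0.180, -0.050)
step 1 (dt=0.02): k1=(0.856, 0.044), k2=(0.864, 0.044), k3=(0.864, 0.044), k4=(0.872, 0.044); state += dt/6·(k1+2k2+2k3+k4)
t=0.020: state=(0.197, -0.049)
t=0.040: state=(0.215, -0.048)
t=0.060: state=(0.233, -0.047)
continuing one RK4 step at a time; state shown every 50 steps (Δt=1):
t=1.000: state=(1.339, 0.020)
t=2.000: state=(1.896, 0.134)
t=3.000: state=(1.908, 0.254)
t=4.000: state=(1.868, 0.367)
t=5.000: state=(1.824, 0.474)
t=6.000: state=(1.779, 0.574)
t=7.000: state=(1.735, 0.667)
t=8.000: state=(1.690, 0.754)
t=9.000: state=(1.645, 0.836)
t=10.000: state=(1.599, 0.911)
t=11.000: state=(1.552, 0.981)
t=12.000: state=(1.504, 1.046)
t=13.000: state=(1.455, 1.106)
t=14.000: state=(1.404, 1.161)
t=15.000: state=(1.352, 1.211)
t=16.000: state=(1.296, 1.256)
t=17.000: state=(1.237, 1.296)
t=18.000: state=(1.172, 1.332)
t=19.000: state=(1.099, 1.362)
t=19.120: state=(1.090, 1.366)
compare at T: v=1.090, w=1.366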